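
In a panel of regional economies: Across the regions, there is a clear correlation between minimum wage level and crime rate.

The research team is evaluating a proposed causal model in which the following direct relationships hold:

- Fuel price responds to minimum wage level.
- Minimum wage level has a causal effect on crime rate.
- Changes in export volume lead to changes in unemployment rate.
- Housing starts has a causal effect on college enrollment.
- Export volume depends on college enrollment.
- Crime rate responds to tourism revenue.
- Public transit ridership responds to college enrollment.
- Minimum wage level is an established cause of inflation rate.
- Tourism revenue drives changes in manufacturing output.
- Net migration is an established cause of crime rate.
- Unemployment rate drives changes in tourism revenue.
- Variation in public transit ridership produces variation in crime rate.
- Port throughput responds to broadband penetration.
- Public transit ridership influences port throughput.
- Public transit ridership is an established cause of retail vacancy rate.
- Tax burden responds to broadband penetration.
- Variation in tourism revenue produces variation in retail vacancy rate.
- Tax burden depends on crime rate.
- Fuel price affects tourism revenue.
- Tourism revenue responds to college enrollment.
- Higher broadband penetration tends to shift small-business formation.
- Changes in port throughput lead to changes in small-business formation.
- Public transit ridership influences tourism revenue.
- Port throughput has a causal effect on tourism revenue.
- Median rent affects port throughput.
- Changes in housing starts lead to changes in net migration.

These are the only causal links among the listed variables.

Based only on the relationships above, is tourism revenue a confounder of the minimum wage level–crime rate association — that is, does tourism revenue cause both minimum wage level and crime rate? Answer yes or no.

no

Tourism revenue has no stated causal path to minimum wage level. A confounder must cause both variables, so tourism revenue does not qualify.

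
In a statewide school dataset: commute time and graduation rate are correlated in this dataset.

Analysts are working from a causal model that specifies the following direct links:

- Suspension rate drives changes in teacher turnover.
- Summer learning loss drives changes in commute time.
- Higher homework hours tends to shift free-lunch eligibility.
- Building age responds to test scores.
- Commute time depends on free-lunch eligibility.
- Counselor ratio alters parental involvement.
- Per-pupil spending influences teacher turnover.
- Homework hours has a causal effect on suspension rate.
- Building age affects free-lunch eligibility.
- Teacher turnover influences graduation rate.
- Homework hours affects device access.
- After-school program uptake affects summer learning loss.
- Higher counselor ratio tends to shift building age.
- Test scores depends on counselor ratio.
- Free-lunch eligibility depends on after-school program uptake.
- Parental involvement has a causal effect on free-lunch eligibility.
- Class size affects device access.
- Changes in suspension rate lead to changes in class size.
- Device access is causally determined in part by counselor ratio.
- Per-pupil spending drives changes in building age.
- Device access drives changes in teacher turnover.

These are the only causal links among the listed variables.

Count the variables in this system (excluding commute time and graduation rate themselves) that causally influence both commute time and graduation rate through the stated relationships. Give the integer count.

The common causes are: counselor ratio (to commute time via counselor ratio → parental involvement → free-lunch eligibility → commute time; to graduation rate via counselor ratio → device access → teacher turnover → graduation rate); homework hours (to commute time via homework hours → free-lunch eligibility → commute time; to graduation rate via homework hours → device access → teacher turnover → graduation rate); per-pupil spending (to commute time via per-pupil spending → building age → free-lunch eligibility → commute time; to graduation rate via per-pupil spending → teacher turnover → graduation rate).
Every other variable lacks a causal path to at least one of commute time and graduation rate.

3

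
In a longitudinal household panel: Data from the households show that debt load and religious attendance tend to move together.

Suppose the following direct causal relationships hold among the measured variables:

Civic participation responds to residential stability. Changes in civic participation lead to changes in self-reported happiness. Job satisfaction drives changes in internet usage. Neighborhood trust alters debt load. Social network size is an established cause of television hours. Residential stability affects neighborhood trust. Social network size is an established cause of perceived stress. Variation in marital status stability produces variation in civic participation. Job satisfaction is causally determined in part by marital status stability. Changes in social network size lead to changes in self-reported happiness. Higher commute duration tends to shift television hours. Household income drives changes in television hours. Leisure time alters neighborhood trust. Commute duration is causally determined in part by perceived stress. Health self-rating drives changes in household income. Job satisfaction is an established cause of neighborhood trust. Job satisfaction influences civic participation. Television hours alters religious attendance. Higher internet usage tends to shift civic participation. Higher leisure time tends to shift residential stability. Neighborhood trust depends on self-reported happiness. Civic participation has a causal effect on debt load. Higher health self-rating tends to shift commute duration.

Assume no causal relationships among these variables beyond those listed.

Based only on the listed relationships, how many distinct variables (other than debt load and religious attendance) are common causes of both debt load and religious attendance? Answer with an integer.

The common causes are: social network size (to debt load via social network size → self-reported happiness → neighborhood trust → debt load; to religious attendance via social network size → television hours → religious attendance).
Every other variable lacks a causal path to at least one of debt load and religious attendance.

1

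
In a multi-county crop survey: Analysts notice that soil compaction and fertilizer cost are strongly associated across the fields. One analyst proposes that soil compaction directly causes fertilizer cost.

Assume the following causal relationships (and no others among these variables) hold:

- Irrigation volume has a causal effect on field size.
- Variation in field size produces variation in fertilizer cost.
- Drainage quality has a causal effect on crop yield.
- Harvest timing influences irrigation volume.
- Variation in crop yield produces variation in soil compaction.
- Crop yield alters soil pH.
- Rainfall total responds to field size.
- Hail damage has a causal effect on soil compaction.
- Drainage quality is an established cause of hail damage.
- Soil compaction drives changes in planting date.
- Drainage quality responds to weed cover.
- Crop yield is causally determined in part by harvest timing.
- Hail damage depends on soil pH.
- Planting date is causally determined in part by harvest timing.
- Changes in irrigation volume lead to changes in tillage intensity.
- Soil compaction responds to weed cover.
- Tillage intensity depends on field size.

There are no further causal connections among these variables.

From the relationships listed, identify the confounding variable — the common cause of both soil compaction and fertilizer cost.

harvest timing

Harvest timing has a causal path to soil compaction (harvest timing → crop yield → soil compaction) and a separate causal path to fertilizer cost (harvest timing → irrigation volume → field size → fertilizer cost), so it is a common cause of both.
No stated relationship gives soil compaction a causal route to fertilizer cost, so the correlation is explained by the shared upstream cause rather than a direct effect.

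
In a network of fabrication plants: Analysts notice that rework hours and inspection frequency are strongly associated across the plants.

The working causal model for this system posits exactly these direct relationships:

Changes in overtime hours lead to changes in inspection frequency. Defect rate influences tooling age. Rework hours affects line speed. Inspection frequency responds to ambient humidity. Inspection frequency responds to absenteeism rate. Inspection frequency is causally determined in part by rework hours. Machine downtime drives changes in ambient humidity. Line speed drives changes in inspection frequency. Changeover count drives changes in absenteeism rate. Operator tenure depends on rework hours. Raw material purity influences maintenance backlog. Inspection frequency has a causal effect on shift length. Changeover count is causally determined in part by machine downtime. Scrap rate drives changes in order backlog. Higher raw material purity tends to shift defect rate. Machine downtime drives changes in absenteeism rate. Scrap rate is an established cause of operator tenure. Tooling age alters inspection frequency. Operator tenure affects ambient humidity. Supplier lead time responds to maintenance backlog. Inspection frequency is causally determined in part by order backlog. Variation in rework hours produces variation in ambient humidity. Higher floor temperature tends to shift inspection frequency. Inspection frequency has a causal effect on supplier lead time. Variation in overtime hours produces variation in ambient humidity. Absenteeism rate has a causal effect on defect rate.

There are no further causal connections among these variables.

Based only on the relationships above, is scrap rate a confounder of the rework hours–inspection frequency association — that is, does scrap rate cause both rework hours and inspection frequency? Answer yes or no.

no

Scrap rate has no stated causal path to rework hours. A confounder must cause both variables, so scrap rate does not qualify.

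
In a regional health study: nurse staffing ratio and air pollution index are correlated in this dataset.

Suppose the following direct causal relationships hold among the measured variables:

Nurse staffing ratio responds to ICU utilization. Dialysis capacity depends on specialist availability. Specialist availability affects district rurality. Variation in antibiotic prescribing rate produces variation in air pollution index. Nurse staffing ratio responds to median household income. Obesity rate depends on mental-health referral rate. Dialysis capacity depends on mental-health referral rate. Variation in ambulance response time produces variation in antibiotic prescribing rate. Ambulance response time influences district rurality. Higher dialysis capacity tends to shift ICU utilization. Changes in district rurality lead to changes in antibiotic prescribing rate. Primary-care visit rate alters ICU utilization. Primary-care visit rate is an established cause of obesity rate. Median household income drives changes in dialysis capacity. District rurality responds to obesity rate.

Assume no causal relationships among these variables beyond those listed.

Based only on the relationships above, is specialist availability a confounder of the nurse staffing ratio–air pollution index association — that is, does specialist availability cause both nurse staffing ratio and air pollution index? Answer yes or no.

yes

Specialist availability has a causal path to nurse staffing ratio (specialist availability → dialysis capacity → ICU utilization → nurse staffing ratio) and to air pollution index (specialist availability → district rurality → antibiotic prescribing rate → air pollution index), so it is a common cause of both — a confounder.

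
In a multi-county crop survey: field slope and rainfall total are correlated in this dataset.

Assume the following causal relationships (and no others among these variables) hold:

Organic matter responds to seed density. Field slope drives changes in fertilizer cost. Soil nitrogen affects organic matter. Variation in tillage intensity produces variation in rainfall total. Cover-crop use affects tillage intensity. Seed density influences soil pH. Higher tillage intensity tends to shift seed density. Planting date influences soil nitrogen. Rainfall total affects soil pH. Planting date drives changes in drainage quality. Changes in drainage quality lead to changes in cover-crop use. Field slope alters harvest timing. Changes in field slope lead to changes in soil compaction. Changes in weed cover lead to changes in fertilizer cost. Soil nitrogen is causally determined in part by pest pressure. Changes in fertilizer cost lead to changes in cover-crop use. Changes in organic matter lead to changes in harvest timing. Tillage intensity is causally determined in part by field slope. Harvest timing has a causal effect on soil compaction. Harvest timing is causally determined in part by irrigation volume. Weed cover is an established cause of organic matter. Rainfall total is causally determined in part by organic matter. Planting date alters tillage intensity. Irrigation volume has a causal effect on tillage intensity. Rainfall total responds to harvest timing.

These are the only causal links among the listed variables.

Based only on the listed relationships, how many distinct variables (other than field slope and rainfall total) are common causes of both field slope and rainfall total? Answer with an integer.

No listed variable has a causal path to both field slope and rainfall total, so there are no common causes.

0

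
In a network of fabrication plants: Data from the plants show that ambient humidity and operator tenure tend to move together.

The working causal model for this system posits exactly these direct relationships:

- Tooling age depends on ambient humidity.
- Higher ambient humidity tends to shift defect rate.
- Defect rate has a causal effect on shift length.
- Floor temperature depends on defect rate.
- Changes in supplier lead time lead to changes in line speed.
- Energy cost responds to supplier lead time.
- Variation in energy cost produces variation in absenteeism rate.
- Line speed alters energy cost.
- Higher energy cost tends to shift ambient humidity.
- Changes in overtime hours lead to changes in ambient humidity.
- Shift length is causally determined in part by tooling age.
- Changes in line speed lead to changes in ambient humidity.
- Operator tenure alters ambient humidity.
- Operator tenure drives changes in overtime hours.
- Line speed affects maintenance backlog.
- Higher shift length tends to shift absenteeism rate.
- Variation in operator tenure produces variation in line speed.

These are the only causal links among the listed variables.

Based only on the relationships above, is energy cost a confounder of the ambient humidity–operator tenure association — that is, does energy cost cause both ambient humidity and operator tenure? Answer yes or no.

no

Energy cost has no stated causal path to operator tenure. A confounder must cause both variables, so energy cost does not qualify.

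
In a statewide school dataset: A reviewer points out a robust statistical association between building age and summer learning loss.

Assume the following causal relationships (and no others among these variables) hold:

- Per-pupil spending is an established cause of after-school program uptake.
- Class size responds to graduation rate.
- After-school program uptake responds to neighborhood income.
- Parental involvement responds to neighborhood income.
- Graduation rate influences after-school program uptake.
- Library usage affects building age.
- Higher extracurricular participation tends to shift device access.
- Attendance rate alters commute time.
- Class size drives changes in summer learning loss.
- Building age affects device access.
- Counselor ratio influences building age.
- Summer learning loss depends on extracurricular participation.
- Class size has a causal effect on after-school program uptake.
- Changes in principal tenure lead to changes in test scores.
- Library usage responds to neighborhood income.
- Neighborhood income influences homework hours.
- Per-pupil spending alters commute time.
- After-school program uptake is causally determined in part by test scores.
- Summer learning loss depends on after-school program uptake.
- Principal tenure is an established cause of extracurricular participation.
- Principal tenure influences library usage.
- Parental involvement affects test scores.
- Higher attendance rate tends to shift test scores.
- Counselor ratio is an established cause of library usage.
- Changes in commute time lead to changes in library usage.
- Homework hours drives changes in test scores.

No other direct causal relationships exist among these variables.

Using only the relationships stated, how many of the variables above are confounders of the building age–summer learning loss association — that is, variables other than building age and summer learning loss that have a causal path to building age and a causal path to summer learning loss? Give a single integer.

The common causes are: attendance rate (to building age via attendance rate → commute time → library usage → building age; to summer learning loss via attendance rate → test scores → after-school program uptake → summer learning loss); neighborhood income (to building age via neighborhood income → library usage → building age; to summer learning loss via neighborhood income → after-school program uptake → summer learning loss); per-pupil spending (to building age via per-pupil spending → commute time → library usage → building age; to summer learning loss via per-pupil spending → after-school program uptake → summer learning loss); principal tenure (to building age via principal tenure → library usage → building age; to summer learning loss via principal tenure → extracurricular participation → summer learning loss).
Every other variable lacks a causal path to at least one of building age and summer learning loss.

4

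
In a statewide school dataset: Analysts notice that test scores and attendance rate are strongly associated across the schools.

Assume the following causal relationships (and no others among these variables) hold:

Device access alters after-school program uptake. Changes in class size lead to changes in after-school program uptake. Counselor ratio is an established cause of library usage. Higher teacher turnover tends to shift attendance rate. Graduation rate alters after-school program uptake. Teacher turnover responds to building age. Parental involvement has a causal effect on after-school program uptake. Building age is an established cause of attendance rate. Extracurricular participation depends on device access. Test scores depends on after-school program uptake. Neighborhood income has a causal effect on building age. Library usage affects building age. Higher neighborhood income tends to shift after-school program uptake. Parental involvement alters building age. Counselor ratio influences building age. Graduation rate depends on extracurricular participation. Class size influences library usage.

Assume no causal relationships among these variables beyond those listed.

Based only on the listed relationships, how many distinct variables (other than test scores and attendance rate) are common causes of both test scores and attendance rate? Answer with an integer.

The common causes are: class size (to test scores via class size → after-school program uptake → test scores; to attendance rate via class size → library usage → building age → attendance rate); neighborhood income (to test scores via neighborhood income → after-school program uptake → test scores; to attendance rate via neighborhood income → building age → attendance rate); parental involvement (to test scores via parental involvement → after-school program uptake → test scores; to attendance rate via parental involvement → building age → attendance rate).
Every other variable lacks a causal path to at least one of test scores and attendance rate.

3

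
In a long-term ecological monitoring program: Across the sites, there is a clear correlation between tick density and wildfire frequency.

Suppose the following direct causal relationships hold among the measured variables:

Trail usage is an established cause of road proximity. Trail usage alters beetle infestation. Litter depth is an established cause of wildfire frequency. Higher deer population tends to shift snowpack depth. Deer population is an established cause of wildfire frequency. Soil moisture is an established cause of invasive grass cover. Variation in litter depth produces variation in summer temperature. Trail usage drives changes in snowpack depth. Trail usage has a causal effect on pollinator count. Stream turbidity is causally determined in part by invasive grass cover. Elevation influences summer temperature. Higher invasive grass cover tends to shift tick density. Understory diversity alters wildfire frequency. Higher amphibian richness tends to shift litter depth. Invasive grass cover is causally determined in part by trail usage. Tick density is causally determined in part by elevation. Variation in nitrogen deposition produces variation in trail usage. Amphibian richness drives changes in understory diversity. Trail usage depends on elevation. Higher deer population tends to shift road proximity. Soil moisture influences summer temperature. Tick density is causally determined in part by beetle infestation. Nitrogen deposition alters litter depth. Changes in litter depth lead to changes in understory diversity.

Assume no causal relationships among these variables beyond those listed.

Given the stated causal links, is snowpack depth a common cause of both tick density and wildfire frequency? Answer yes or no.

no

Snowpack depth has no stated causal path to either tick density or wildfire frequency. A confounder must cause both variables, so snowpack depth does not qualify.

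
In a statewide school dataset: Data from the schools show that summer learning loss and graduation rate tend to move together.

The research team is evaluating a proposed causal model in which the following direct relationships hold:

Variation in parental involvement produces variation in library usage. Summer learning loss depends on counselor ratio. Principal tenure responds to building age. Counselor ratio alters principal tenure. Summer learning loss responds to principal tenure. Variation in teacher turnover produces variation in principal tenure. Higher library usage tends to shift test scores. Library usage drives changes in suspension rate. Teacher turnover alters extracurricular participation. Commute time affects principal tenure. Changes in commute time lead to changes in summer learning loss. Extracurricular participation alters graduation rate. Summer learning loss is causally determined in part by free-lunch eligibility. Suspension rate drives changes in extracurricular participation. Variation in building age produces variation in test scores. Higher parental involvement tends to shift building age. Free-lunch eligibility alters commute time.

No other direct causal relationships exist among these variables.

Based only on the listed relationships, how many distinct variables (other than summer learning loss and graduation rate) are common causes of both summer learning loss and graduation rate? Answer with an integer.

The common causes are: parental involvement (to summer learning loss via parental involvement → building age → principal tenure → summer learning loss; to graduation rate via parental involvement → library usage → suspension rate → extracurricular participation → graduation rate); teacher turnover (to summer learning loss via teacher turnover → principal tenure → summer learning loss; to graduation rate via teacher turnover → extracurricular participation → graduation rate).
Every other variable lacks a causal path to at least one of summer learning loss and graduation rate.

2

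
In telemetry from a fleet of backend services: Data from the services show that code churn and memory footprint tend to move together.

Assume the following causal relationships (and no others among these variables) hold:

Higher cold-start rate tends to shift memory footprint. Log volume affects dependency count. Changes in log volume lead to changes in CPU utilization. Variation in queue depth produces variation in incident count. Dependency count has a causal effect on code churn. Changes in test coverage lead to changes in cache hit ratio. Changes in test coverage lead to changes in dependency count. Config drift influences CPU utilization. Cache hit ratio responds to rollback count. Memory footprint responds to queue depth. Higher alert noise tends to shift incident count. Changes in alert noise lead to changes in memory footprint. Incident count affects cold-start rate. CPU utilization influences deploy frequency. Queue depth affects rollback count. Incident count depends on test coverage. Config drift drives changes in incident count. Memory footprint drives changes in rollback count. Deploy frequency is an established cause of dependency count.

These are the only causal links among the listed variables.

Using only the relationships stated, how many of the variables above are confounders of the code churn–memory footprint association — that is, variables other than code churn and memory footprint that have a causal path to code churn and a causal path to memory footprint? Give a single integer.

The common causes are: config drift (to code churn via config drift → CPU utilization → deploy frequency → dependency count → code churn; to memory footprint via config drift → incident count → cold-start rate → memory footprint); test coverage (to code churn via test coverage → dependency count → code churn; to memory footprint via test coverage → incident count → cold-start rate → memory footprint).
Every other variable lacks a causal path to at least one of code churn and memory footprint.

2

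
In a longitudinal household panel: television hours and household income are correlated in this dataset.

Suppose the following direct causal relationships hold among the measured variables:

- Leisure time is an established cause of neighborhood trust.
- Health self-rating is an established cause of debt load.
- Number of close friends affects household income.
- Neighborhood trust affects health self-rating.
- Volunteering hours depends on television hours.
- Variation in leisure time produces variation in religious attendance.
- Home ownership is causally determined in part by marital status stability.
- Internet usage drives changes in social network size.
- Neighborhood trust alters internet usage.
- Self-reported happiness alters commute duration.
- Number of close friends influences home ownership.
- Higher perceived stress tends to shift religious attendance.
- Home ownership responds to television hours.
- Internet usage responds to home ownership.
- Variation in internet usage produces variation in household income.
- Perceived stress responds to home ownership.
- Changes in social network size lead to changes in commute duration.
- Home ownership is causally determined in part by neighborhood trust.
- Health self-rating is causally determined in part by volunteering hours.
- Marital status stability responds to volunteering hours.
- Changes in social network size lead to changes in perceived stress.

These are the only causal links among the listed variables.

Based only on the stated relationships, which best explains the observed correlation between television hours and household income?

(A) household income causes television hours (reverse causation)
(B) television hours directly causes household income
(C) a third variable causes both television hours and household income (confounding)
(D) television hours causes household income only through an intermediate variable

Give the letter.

Television hours reaches household income through television hours → home ownership → internet usage → household income — an indirect causal chain with no direct television hours → household income link. No variable causes both television hours and household income, so confounding is ruled out; the effect is mediated.

D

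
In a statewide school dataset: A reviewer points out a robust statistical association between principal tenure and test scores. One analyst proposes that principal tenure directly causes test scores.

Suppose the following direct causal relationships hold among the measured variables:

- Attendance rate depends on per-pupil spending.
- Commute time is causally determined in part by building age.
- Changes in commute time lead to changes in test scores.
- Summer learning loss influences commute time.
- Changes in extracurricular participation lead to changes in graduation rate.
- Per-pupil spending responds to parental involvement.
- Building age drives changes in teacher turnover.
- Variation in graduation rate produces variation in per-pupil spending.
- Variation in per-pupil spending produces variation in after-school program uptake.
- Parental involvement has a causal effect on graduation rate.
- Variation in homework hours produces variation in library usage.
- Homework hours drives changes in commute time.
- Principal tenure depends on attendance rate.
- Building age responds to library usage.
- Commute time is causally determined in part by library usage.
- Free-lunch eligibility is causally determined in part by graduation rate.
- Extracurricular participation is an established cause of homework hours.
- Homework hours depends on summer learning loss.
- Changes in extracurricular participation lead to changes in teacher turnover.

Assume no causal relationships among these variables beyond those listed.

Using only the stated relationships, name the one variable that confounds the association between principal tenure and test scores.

extracurricular participation

Extracurricular participation has a causal path to principal tenure (extracurricular participation → graduation rate → per-pupil spending → attendance rate → principal tenure) and a separate causal path to test scores (extracurricular participation → homework hours → commute time → test scores), so it is a common cause of both.
No stated relationship gives principal tenure a causal route to test scores, so the correlation is explained by the shared upstream cause rather than a direct effect.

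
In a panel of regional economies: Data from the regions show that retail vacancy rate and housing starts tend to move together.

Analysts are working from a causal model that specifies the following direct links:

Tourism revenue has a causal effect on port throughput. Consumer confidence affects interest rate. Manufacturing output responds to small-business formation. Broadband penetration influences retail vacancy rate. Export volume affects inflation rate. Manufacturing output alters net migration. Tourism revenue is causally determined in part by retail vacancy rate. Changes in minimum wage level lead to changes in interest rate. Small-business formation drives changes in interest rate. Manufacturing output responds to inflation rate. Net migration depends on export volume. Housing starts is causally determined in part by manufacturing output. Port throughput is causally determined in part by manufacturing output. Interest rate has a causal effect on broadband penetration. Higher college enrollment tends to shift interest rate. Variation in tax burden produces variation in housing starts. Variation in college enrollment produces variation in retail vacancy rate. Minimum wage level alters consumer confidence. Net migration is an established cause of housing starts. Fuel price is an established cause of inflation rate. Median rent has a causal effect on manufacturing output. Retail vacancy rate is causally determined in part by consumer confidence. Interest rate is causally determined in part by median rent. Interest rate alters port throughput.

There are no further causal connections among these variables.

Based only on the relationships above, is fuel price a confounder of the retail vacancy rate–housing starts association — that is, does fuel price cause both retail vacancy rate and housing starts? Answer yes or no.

no

Fuel price has no stated causal path to retail vacancy rate. A confounder must cause both variables, so fuel price does not qualify.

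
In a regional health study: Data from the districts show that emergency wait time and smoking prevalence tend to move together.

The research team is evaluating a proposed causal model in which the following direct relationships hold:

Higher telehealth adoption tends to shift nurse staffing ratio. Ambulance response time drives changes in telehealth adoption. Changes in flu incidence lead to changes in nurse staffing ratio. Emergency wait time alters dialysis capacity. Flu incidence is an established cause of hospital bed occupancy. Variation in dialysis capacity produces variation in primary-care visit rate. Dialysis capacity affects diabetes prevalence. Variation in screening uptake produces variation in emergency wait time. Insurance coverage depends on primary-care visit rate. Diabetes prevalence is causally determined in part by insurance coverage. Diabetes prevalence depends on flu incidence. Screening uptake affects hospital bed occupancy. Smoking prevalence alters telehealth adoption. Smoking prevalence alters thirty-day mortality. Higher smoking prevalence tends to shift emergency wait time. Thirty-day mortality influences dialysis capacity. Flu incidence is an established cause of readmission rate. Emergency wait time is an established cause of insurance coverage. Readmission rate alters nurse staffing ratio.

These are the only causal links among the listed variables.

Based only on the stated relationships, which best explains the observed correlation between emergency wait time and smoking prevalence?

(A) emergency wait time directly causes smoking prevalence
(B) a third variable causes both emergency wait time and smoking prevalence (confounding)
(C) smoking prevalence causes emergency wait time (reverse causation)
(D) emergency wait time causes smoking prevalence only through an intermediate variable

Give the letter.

C

The stated link runs smoking prevalence → emergency wait time; emergency wait time has no causal path to smoking prevalence. No variable causes both, so confounding is ruled out. The correlation reflects reverse causation.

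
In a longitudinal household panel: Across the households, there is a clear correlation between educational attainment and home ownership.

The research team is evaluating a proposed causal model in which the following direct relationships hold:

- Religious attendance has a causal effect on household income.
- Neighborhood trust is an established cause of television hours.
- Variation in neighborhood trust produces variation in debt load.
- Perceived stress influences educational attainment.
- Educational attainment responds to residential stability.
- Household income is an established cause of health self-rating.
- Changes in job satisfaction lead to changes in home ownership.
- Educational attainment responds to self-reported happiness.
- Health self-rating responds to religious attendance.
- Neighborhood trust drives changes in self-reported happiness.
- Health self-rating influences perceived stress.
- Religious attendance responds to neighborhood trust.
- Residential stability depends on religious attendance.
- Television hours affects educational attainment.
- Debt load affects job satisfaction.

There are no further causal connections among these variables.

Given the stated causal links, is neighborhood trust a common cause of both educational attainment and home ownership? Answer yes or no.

yes

Neighborhood trust has a causal path to educational attainment (neighborhood trust → self-reported happiness → educational attainment) and to home ownership (neighborhood trust → debt load → job satisfaction → home ownership), so it is a common cause of both — a confounder.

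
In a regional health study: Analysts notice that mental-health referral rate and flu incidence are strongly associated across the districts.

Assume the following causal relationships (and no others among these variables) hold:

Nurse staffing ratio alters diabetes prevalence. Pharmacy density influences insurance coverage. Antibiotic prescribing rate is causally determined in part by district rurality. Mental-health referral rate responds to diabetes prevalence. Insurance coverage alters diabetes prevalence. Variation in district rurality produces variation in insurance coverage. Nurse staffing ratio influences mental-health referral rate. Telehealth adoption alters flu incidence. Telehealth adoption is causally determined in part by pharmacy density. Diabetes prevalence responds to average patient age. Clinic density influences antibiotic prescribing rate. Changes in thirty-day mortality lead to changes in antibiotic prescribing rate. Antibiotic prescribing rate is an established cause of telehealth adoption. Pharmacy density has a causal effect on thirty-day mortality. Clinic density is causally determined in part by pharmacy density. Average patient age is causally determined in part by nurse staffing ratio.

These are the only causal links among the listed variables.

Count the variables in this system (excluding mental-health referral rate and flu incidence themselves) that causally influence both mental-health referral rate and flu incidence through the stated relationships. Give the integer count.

The common causes are: district rurality (to mental-health referral rate via district rurality → insurance coverage → diabetes prevalence → mental-health referral rate; to flu incidence via district rurality → antibiotic prescribing rate → telehealth adoption → flu incidence); pharmacy density (to mental-health referral rate via pharmacy density → insurance coverage → diabetes prevalence → mental-health referral rate; to flu incidence via pharmacy density → telehealth adoption → flu incidence).
Every other variable lacks a causal path to at least one of mental-health referral rate and flu incidence.

2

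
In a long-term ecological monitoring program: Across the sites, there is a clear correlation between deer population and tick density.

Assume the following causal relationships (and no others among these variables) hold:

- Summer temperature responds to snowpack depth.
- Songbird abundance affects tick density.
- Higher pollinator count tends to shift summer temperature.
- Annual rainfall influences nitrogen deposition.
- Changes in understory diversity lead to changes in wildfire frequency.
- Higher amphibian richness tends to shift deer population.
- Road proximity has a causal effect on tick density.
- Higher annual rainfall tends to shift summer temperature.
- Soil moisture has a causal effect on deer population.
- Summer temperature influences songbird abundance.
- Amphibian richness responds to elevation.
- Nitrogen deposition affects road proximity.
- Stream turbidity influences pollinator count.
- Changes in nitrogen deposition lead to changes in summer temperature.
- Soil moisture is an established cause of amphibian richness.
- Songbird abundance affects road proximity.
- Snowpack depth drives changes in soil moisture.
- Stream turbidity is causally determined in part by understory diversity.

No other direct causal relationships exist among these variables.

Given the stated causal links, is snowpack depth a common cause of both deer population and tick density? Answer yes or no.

Snowpack depth has a causal path to deer population (snowpack depth → soil moisture → deer population) and to tick density (snowpack depth → summer temperature → songbird abundance → tick density), so it is a common cause of both — a confounder.

yes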